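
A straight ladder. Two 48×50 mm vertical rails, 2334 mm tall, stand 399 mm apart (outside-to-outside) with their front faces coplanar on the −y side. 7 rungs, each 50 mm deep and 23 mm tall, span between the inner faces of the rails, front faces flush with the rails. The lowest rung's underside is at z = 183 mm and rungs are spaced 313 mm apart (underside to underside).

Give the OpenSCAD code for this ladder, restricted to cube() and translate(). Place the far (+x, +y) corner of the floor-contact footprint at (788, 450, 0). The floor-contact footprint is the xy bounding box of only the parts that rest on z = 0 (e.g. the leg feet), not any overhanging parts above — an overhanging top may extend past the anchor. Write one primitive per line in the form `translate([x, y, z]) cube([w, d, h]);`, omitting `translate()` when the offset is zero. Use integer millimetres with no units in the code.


translate([389, 400, 0]) cube([48, 50, 2334]);
translate([740, 400, 0]) cube([48, 50, 2334]);
translate([437, 400, 183]) cube([303, 50, 23]);
translate([437, 400, 496]) cube([303, 50, 23]);
translate([437, 400, 809]) cube([303, 50, 23]);
translate([437, 400, 1122]) cube([303, 50, 23]);
translate([437, 400, 1435]) cube([303, 50, 23]);
translate([437, 400, 1748]) cube([303, 50, 23]);
translate([437, 400, 2061]) cube([303, 50, 23]);


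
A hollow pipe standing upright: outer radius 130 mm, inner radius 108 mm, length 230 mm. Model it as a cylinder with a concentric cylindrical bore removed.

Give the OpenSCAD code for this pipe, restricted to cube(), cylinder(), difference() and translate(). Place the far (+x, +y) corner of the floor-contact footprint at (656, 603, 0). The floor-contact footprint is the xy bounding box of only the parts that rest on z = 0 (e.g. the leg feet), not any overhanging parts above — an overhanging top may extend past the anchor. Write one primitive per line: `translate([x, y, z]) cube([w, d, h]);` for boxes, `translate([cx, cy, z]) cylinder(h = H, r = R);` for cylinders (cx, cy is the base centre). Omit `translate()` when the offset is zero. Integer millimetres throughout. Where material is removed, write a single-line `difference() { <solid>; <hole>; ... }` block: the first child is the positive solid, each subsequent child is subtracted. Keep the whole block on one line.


difference() { translate([526, 473, 0]) cylinder(h = 230, r = 130); translate([526, 473, 0]) cylinder(h = 230, r = 108); }


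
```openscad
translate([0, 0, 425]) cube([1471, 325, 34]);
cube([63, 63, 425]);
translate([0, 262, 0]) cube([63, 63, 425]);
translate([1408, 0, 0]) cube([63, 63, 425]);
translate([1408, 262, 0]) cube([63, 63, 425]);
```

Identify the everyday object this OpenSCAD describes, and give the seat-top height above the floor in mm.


A bench. The seat-top height is 459 mm.

A long slab on four corner posts — a bench. The slab sits at z = 425 with thickness 34, so the top is 425 + 34 = 459 mm.


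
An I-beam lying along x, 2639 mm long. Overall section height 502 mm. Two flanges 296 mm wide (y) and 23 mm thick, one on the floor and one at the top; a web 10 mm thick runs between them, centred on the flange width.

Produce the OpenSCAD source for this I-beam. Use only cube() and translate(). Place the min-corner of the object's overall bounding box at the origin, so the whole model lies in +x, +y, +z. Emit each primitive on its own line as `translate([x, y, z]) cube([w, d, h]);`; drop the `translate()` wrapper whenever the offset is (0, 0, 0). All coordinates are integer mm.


cube([2639, 296, 23]);
translate([0, 143, 23]) cube([2639, 10, 456]);
translate([0, 0, 479]) cube([2639, 296, 23]);


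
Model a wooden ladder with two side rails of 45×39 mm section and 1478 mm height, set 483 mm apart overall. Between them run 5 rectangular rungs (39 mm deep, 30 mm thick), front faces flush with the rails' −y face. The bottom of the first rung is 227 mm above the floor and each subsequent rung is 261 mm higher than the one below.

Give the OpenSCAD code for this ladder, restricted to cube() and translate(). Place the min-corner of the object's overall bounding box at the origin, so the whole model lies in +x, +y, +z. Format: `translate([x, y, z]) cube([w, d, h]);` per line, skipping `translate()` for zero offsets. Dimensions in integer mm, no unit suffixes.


// rung span = 483 - 2*45 = 393
// rung[k] z = 227 + k*261
cube([45, 39, 1478]);
translate([438, 0, 0]) cube([45, 39, 1478]);
translate([45, 0, 227]) cube([393, 39, 30]);
translate([45, 0, 488]) cube([393, 39, 30]);
translate([45, 0, 749]) cube([393, 39, 30]);
translate([45, 0, 1010]) cube([393, 39, 30]);
translate([45, 0, 1271]) cube([393, 39, 30]);


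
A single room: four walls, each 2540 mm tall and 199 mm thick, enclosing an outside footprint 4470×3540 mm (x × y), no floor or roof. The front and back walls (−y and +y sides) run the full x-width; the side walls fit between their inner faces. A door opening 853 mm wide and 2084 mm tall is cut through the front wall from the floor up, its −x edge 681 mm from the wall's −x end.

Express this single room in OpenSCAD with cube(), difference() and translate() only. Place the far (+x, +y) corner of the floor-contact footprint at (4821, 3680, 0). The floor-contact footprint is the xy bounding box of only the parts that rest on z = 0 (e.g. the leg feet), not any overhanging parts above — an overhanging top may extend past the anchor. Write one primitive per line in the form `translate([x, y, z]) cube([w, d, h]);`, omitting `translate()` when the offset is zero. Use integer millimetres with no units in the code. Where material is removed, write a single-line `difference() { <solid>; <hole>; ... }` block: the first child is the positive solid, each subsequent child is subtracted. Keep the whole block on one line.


difference() { translate([351, 140, 0]) cube([4470, 199, 2540]); translate([1032, 140, 0]) cube([853, 199, 2084]); }
translate([351, 3481, 0]) cube([4470, 199, 2540]);
translate([351, 339, 0]) cube([199, 3142, 2540]);
translate([4622, 339, 0]) cube([199, 3142, 2540]);


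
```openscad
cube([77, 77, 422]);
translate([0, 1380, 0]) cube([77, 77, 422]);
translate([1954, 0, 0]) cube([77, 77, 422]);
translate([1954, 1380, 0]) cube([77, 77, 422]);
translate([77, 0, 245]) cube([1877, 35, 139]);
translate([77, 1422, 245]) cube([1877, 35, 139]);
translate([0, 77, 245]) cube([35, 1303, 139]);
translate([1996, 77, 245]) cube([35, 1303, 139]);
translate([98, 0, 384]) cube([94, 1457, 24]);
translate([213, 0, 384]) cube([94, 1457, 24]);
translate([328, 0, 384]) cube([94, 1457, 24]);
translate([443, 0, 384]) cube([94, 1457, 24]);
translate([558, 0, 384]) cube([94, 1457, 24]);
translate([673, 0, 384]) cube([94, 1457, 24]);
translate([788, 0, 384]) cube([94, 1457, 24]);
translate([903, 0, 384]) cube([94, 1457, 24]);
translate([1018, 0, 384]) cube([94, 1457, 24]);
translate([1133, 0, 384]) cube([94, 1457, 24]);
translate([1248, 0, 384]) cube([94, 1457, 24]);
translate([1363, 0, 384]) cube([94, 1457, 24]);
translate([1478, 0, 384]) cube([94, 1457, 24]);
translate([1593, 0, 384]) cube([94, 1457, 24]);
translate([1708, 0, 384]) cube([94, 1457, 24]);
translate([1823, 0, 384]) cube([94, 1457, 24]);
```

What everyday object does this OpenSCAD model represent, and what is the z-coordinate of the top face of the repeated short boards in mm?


A bed frame. The slat-top height is 408 mm.

Four posts, four rails, and a row of slats — a bed frame. Slats sit on the rails at z = 245 + 139 = 384; with slat thickness 24, the top is 408 mm.


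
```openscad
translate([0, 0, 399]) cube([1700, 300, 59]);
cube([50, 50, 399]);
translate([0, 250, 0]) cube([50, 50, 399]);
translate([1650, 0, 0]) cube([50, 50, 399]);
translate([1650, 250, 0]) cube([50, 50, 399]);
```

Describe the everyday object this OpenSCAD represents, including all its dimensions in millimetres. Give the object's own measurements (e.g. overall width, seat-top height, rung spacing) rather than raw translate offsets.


A bench: a 1700×300 mm seat slab, 59 mm thick, top at z = 458 mm, on four 50×50 mm square legs flush with the seat corners and standing on z = 0.


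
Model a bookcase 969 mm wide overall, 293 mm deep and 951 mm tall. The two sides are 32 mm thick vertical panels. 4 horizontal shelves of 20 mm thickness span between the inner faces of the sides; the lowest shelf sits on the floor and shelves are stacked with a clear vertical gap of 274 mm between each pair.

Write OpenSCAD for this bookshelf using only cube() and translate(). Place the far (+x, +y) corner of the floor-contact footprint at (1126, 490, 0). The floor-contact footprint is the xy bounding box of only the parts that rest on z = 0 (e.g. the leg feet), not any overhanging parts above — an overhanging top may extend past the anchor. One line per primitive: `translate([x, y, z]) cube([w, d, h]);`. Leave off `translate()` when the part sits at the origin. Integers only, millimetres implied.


translate([157, 197, 0]) cube([32, 293, 951]);
translate([1094, 197, 0]) cube([32, 293, 951]);
translate([189, 197, 0]) cube([905, 293, 20]);
translate([189, 197, 294]) cube([905, 293, 20]);
translate([189, 197, 588]) cube([905, 293, 20]);
translate([189, 197, 882]) cube([905, 293, 20]);


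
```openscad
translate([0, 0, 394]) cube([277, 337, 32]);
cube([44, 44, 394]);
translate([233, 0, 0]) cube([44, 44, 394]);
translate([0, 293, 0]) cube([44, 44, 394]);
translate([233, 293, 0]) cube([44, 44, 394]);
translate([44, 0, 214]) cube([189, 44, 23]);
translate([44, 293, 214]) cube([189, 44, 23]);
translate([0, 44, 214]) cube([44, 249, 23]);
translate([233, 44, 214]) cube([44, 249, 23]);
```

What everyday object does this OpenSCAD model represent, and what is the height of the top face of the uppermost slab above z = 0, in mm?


A stool. The seat height is 426 mm.

A 277×337×32 slab at z = 394 on four corner posts — a stool. The seat top is 394 + 32 = 426 mm.


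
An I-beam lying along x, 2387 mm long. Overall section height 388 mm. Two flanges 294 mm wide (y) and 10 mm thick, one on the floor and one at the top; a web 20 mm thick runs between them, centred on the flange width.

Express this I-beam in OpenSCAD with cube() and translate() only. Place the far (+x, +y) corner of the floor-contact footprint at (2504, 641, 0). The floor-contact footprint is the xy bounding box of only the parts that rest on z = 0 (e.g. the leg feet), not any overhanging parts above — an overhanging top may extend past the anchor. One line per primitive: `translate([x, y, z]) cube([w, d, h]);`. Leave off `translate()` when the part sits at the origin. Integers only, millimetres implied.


translate([117, 347, 0]) cube([2387, 294, 10]);
translate([117, 484, 10]) cube([2387, 20, 368]);
translate([117, 347, 378]) cube([2387, 294, 10]);


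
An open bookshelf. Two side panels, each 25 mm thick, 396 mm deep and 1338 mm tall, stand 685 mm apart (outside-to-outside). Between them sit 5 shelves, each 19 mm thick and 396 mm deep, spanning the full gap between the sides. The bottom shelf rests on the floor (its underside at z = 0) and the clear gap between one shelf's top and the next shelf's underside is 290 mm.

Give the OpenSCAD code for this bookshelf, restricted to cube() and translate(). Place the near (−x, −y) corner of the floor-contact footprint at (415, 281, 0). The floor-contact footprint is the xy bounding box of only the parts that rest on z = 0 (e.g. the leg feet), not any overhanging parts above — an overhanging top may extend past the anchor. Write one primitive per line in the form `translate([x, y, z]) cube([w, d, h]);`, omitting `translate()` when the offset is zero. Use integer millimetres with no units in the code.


translate([415, 281, 0]) cube([25, 396, 1338]);
translate([1075, 281, 0]) cube([25, 396, 1338]);
translate([440, 281, 0]) cube([635, 396, 19]);
translate([440, 281, 309]) cube([635, 396, 19]);
translate([440, 281, 618]) cube([635, 396, 19]);
translate([440, 281, 927]) cube([635, 396, 19]);
translate([440, 281, 1236]) cube([635, 396, 19]);


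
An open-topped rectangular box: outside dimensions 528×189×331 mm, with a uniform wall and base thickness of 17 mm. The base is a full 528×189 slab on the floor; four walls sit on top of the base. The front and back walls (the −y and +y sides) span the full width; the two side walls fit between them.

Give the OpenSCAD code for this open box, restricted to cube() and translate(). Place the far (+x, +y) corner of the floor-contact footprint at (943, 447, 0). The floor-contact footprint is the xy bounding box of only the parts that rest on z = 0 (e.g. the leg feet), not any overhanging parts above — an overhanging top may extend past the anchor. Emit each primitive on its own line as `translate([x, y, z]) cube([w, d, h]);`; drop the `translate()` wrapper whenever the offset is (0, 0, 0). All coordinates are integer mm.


translate([415, 258, 0]) cube([528, 189, 17]);
translate([415, 258, 17]) cube([528, 17, 314]);
translate([415, 430, 17]) cube([528, 17, 314]);
translate([415, 275, 17]) cube([17, 155, 314]);
translate([926, 275, 17]) cube([17, 155, 314]);


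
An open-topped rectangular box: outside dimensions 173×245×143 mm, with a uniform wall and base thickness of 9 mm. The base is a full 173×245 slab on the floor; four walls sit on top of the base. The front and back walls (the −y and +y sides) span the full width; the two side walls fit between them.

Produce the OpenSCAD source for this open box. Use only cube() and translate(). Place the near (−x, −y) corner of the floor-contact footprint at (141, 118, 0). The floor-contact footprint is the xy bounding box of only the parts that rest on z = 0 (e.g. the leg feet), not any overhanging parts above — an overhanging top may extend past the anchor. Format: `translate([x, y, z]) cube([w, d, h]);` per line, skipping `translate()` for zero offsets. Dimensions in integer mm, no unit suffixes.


translate([141, 118, 0]) cube([173, 245, 9]);
translate([141, 118, 9]) cube([173, 9, 134]);
translate([141, 354, 9]) cube([173, 9, 134]);
translate([141, 127, 9]) cube([9, 227, 134]);
translate([305, 127, 9]) cube([9, 227, 134]);


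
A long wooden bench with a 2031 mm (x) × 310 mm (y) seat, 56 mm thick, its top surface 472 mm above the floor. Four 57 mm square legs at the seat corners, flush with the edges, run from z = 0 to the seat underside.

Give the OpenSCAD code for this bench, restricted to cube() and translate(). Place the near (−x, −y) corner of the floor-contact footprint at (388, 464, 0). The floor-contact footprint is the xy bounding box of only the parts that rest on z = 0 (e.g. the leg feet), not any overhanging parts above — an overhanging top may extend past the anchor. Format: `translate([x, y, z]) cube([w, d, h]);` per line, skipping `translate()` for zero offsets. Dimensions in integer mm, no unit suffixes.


// leg_h = 472 − 56 = 416
translate([388, 464, 416]) cube([2031, 310, 56]);
translate([388, 464, 0]) cube([57, 57, 416]);
translate([388, 717, 0]) cube([57, 57, 416]);
translate([2362, 464, 0]) cube([57, 57, 416]);
translate([2362, 717, 0]) cube([57, 57, 416]);


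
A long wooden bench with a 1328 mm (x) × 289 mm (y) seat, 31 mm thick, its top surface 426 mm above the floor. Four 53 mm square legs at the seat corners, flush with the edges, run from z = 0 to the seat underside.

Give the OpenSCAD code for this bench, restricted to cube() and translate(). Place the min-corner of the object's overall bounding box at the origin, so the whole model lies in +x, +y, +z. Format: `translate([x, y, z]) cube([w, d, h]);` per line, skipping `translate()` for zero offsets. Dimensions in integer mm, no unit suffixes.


translate([0, 0, 395]) cube([1328, 289, 31]);
cube([53, 53, 395]);
translate([0, 236, 0]) cube([53, 53, 395]);
translate([1275, 0, 0]) cube([53, 53, 395]);
translate([1275, 236, 0]) cube([53, 53, 395]);


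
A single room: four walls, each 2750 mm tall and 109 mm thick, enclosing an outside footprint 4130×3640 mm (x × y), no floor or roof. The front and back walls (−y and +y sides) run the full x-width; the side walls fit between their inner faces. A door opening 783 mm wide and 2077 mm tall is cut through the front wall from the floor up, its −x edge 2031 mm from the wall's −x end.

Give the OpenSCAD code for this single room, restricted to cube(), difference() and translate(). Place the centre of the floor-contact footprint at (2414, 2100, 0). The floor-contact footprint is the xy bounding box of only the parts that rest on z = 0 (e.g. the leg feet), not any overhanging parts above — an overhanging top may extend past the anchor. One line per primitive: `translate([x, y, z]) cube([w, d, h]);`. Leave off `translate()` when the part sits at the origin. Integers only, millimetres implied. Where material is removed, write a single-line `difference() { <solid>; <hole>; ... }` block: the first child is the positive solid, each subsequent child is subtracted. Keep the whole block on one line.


difference() { translate([349, 280, 0]) cube([4130, 109, 2750]); translate([2380, 280, 0]) cube([783, 109, 2077]); }
translate([349, 3811, 0]) cube([4130, 109, 2750]);
translate([349, 389, 0]) cube([109, 3422, 2750]);
translate([4370, 389, 0]) cube([109, 3422, 2750]);


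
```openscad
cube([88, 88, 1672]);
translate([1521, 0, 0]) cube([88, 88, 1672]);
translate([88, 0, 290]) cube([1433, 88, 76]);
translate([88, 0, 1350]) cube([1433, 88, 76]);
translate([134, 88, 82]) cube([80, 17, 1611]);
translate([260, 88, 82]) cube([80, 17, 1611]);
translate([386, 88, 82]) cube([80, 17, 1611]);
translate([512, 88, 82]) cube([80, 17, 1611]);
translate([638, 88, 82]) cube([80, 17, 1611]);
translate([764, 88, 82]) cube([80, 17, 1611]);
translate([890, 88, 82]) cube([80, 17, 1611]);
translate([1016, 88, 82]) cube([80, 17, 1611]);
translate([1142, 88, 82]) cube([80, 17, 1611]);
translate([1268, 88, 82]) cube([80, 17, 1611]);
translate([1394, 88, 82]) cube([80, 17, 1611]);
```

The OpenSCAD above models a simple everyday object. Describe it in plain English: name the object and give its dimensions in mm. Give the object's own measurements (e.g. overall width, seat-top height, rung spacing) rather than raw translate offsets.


A fence section. Two 88×88 mm posts, 1672 mm tall, stand on the floor with a clear span of 1433 mm between their inner faces. Two horizontal rails of 88×76 mm section span the gap between the posts with their undersides at z = 290 mm and z = 1350 mm, flush with the posts' −y face. 11 pickets, each 80 mm wide, 17 mm thick and 1611 mm tall, are fixed to the +y face of the rails with their bottoms at z = 82 mm, spaced across the span with a 46 mm gap after the −x post and between neighbouring pickets, with 47 mm left before the +x post.


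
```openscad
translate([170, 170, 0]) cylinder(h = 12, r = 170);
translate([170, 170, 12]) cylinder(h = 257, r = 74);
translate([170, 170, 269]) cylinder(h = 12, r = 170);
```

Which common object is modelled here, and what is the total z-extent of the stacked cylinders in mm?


A spool. The overall height is 281 mm.

Three coaxial cylinders, large–small–large — a spool. Two 12 mm flanges and a 257 mm core give 12 + 257 + 12 = 281 mm.


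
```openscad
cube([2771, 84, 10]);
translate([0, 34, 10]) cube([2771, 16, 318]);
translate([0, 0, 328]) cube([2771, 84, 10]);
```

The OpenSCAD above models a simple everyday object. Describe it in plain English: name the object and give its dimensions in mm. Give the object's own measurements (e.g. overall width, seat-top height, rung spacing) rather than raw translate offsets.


An I-beam lying along x, 2771 mm long. Overall section height 338 mm. Two flanges 84 mm wide (y) and 10 mm thick, one on the floor and one at the top; a web 16 mm thick runs between them, centred on the flange width.


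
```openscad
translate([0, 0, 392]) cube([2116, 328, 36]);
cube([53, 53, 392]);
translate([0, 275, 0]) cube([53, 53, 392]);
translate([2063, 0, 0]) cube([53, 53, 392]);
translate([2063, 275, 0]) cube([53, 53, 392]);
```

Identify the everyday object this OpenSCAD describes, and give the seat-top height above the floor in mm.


A bench. The seat-top height is 428 mm.

A long slab on four corner posts — a bench. The slab sits at z = 392 with thickness 36, so the top is 392 + 36 = 428 mm.


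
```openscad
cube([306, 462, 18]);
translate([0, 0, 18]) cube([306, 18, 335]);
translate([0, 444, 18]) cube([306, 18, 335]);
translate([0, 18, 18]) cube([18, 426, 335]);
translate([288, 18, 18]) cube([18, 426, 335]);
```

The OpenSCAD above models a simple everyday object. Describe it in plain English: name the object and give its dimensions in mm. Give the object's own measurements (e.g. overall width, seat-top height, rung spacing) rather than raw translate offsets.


An open-topped rectangular box: outside dimensions 306×462×353 mm, with a uniform wall and base thickness of 18 mm. The base is a full 306×462 slab on the floor; four walls sit on top of the base. The front and back walls (the −y and +y sides) span the full width; the two side walls fit between them.


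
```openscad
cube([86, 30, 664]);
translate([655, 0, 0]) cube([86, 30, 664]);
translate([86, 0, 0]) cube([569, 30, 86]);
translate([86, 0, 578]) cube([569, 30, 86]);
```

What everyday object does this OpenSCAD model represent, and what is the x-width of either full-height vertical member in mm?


A picture frame. The border width is 86 mm.

Four thin pieces enclosing a rectangular opening — a picture frame. The two full-height stiles are 664 mm tall; the top rail sits at z = 578 and is 86 mm tall, so the border above the opening is 664 − 578 = 86 mm, matching the stile x-width.


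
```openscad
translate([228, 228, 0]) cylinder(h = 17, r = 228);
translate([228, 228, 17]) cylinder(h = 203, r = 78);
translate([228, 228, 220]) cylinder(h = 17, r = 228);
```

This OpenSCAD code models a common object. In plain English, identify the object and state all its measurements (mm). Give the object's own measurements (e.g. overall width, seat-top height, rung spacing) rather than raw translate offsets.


A spool: two coaxial disc flanges of radius 228 mm and thickness 17 mm, joined by a core cylinder of radius 78 mm and height 203 mm. The lower flange rests on z = 0 and the three cylinders share a vertical axis.


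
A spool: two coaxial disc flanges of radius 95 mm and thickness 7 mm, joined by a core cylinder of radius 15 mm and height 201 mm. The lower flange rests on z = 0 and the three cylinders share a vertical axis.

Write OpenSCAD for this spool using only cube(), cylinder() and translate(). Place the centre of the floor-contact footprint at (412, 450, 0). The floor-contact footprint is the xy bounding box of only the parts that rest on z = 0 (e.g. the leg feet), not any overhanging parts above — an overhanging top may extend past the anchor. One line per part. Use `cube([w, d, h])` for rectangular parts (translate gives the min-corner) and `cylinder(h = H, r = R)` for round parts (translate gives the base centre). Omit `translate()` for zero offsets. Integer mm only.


translate([412, 450, 0]) cylinder(h = 7, r = 95);
translate([412, 450, 7]) cylinder(h = 201, r = 15);
translate([412, 450, 208]) cylinder(h = 7, r = 95);


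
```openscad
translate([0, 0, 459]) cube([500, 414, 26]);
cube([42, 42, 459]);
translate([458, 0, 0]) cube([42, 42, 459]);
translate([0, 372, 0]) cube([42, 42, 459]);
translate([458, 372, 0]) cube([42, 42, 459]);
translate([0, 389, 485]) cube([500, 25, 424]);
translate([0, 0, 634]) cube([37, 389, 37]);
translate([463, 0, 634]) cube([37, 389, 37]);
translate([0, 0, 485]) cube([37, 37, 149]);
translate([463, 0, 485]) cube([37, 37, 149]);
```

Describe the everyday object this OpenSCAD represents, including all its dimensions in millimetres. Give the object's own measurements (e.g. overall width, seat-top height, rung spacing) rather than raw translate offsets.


A chair. The seat is a 500×414×26 mm slab with its top at z = 485 mm, on four 42×42 mm corner legs (flush with the seat edges, standing on z = 0). A flat backrest 25 mm thick, 424 mm tall, spans the full seat width and rises from the seat top along its +y edge, rear face flush with the rear of the seat. Two armrests of 37×37 mm section run along each side from the seat's front edge to the front of the backrest, top faces 186 mm above the seat top and outer faces flush with the seat's x-edges; a 37×37 mm post under the front of each armrest stands on the seat at the front corner.


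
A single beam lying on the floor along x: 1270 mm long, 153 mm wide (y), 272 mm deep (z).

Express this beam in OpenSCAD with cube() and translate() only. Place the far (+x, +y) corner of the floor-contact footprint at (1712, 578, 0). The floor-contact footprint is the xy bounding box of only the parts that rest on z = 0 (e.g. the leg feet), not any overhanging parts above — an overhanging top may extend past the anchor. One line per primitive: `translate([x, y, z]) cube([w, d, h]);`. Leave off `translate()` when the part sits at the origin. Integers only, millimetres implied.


translate([442, 425, 0]) cube([1270, 153, 272]);


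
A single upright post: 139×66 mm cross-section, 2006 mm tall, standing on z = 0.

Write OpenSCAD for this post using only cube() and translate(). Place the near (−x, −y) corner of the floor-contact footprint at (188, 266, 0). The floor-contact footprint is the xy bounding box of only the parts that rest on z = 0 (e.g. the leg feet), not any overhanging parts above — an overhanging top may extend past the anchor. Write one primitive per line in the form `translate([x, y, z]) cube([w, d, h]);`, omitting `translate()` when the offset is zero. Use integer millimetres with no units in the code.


translate([188, 266, 0]) cube([139, 66, 2006]);


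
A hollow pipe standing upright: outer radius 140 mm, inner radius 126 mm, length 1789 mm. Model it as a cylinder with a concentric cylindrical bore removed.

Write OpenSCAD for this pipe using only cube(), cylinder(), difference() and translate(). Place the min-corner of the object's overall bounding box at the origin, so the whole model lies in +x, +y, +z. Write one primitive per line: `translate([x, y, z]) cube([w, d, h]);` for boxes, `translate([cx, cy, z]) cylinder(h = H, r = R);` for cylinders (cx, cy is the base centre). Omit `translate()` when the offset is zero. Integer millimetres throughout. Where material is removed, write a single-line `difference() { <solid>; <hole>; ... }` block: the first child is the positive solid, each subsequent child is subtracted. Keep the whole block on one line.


difference() { translate([140, 140, 0]) cylinder(h = 1789, r = 140); translate([140, 140, 0]) cylinder(h = 1789, r = 126); }


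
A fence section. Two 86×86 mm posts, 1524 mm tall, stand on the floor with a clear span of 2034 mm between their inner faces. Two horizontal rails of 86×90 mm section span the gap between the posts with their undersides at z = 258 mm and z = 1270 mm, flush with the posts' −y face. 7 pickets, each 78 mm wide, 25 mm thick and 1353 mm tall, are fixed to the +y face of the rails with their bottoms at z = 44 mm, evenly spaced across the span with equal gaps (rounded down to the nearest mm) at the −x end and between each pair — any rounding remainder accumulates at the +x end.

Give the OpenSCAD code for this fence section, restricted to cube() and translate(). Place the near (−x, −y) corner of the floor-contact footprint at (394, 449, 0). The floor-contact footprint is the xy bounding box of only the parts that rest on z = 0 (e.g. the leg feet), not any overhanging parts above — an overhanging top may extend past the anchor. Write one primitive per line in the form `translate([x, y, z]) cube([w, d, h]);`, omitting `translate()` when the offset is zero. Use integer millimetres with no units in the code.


translate([394, 449, 0]) cube([86, 86, 1524]);
translate([2514, 449, 0]) cube([86, 86, 1524]);
translate([480, 449, 258]) cube([2034, 86, 90]);
translate([480, 449, 1270]) cube([2034, 86, 90]);
translate([666, 535, 44]) cube([78, 25, 1353]);
translate([930, 535, 44]) cube([78, 25, 1353]);
translate([1194, 535, 44]) cube([78, 25, 1353]);
translate([1458, 535, 44]) cube([78, 25, 1353]);
translate([1722, 535, 44]) cube([78, 25, 1353]);
translate([1986, 535, 44]) cube([78, 25, 1353]);
translate([2250, 535, 44]) cube([78, 25, 1353]);


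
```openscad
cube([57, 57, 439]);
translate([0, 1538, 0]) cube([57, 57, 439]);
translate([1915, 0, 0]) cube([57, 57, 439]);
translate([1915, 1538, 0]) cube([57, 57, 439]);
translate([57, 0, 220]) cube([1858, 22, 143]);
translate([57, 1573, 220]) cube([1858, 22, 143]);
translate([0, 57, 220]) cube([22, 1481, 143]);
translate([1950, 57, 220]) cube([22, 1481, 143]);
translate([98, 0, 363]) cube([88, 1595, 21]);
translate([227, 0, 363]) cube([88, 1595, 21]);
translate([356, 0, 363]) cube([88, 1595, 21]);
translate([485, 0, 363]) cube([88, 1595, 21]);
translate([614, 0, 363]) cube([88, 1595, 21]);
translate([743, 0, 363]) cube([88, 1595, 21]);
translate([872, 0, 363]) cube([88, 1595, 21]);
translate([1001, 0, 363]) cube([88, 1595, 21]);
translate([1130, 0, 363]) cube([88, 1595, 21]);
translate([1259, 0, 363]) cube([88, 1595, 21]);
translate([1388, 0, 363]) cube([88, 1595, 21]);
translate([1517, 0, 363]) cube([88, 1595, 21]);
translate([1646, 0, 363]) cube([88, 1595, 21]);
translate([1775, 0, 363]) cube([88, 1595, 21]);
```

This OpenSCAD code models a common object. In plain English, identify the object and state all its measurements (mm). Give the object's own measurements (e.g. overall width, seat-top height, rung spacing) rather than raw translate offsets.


A bed frame 1972 mm long (x) by 1595 mm wide (y). Four 57×57 mm corner posts, 439 mm tall, at the corners of the footprint. Four rails of 22 mm thickness and 143 mm height run between adjacent posts with their undersides at z = 220 mm, their outer faces flush with the outside of the frame (the two x-running rails run between the posts' inner faces; the two y-running rails run between the posts' inner faces). 14 slats, each 88 mm wide (x) and 21 mm thick, lie across the top of the two x-running rails, running the full 1595 mm width of the frame in y; along x they sit between the end posts with a 41 mm gap after the −x posts and between neighbouring slats, leaving 52 mm before the +x posts.


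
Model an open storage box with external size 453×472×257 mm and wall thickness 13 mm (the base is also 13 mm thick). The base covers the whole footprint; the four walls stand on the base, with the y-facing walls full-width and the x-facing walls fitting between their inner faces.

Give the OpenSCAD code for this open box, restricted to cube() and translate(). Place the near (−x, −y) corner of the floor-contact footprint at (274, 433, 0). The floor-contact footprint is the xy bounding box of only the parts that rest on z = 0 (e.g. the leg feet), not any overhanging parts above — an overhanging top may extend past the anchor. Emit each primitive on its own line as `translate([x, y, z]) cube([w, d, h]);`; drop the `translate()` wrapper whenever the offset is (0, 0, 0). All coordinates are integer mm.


translate([274, 433, 0]) cube([453, 472, 13]);
translate([274, 433, 13]) cube([453, 13, 244]);
translate([274, 892, 13]) cube([453, 13, 244]);
translate([274, 446, 13]) cube([13, 446, 244]);
translate([714, 446, 13]) cube([13, 446, 244]);


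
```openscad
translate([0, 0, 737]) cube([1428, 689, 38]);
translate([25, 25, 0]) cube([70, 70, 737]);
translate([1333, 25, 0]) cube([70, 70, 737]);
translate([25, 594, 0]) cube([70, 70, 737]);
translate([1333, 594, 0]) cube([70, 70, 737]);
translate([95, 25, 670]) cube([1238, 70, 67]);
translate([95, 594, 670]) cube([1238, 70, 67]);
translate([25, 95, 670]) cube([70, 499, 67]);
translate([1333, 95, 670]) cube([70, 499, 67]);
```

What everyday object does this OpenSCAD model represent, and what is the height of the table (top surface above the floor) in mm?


A table. The table height is 775 mm.

A 1428×689×38 slab sits at z = 737 on four 70 mm square posts — a table. The top surface is at 737 + 38 = 775 mm.


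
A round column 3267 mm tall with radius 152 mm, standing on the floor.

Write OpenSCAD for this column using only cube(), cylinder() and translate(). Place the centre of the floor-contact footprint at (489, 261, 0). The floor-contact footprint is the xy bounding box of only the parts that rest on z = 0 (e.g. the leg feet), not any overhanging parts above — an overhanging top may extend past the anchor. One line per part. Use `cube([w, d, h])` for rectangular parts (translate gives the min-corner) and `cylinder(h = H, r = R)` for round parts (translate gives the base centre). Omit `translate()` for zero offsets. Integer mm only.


translate([489, 261, 0]) cylinder(h = 3267, r = 152);


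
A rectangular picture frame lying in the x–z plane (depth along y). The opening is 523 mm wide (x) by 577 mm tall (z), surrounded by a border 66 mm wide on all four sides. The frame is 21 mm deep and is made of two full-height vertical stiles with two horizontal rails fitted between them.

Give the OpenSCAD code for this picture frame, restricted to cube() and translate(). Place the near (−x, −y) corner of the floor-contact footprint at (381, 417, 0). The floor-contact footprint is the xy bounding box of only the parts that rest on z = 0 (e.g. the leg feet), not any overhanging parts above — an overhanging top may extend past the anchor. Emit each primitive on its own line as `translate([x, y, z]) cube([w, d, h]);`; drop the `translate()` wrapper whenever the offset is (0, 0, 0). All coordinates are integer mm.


translate([381, 417, 0]) cube([66, 21, 709]);
translate([970, 417, 0]) cube([66, 21, 709]);
translate([447, 417, 0]) cube([523, 21, 66]);
translate([447, 417, 643]) cube([523, 21, 66]);


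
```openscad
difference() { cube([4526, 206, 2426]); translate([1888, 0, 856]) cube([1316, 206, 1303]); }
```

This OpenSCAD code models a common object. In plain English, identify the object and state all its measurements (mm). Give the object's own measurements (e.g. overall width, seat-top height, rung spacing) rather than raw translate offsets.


A wall 4526 mm long (x), 206 mm thick (y), 2426 mm tall, with a rectangular window opening cut through it. The opening is 1316 mm wide and 1303 mm tall; its sill is at z = 856 mm and its near (−x) edge is 1888 mm from the wall's −x end. The opening passes through the full wall thickness.


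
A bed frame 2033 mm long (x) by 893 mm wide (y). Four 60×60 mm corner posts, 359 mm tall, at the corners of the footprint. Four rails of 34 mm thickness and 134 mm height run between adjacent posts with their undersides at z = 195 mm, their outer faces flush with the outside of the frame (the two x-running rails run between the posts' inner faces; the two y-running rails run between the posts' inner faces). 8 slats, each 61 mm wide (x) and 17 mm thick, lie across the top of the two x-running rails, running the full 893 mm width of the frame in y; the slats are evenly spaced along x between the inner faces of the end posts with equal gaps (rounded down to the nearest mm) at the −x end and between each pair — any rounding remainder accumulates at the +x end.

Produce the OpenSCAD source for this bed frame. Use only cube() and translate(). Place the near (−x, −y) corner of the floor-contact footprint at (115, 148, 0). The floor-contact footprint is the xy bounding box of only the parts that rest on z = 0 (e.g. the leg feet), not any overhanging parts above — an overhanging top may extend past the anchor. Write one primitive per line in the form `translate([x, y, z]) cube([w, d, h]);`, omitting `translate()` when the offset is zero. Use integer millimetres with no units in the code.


translate([115, 148, 0]) cube([60, 60, 359]);
translate([115, 981, 0]) cube([60, 60, 359]);
translate([2088, 148, 0]) cube([60, 60, 359]);
translate([2088, 981, 0]) cube([60, 60, 359]);
translate([175, 148, 195]) cube([1913, 34, 134]);
translate([175, 1007, 195]) cube([1913, 34, 134]);
translate([115, 208, 195]) cube([34, 773, 134]);
translate([2114, 208, 195]) cube([34, 773, 134]);
translate([333, 148, 329]) cube([61, 893, 17]);
translate([552, 148, 329]) cube([61, 893, 17]);
translate([771, 148, 329]) cube([61, 893, 17]);
translate([990, 148, 329]) cube([61, 893, 17]);
translate([1209, 148, 329]) cube([61, 893, 17]);
translate([1428, 148, 329]) cube([61, 893, 17]);
translate([1647, 148, 329]) cube([61, 893, 17]);
translate([1866, 148, 329]) cube([61, 893, 17]);


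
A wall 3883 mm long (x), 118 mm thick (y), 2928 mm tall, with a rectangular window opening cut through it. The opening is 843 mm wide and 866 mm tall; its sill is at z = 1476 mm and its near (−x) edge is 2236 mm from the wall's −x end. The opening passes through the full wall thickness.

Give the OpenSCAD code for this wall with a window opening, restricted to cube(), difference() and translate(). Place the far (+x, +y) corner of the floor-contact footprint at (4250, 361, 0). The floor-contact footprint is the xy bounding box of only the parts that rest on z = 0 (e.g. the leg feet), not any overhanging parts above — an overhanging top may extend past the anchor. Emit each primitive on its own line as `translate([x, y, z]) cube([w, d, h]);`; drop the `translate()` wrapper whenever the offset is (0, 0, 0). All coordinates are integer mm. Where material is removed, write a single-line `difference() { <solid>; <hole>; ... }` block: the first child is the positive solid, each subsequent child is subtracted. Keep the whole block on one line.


difference() { translate([367, 243, 0]) cube([3883, 118, 2928]); translate([2603, 243, 1476]) cube([843, 118, 866]); }


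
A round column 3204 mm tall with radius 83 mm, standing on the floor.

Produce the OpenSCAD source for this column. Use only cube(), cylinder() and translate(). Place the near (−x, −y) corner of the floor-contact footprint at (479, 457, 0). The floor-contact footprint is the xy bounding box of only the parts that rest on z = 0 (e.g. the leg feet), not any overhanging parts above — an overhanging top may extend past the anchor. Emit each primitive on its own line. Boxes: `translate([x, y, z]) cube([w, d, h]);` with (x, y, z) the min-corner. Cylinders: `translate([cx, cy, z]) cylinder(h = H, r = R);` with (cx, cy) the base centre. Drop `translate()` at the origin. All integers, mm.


translate([562, 540, 0]) cylinder(h = 3204, r = 83);


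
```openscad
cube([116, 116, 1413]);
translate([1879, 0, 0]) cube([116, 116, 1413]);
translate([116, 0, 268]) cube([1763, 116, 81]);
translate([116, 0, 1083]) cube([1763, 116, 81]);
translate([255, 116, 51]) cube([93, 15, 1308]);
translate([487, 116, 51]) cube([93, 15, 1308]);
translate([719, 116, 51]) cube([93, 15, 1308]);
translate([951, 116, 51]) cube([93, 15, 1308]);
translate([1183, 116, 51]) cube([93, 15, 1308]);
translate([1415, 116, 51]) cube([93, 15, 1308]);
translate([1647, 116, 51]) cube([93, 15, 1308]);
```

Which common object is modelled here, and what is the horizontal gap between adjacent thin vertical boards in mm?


A fence section. The picket gap is 139 mm.

Two posts, two rails, 7 pickets — a fence section. Span 1763 mm holds 7 pickets of 93 mm with 8 equal gaps: ⌊(1763 − 7·93) / 8⌋ = 139 mm.


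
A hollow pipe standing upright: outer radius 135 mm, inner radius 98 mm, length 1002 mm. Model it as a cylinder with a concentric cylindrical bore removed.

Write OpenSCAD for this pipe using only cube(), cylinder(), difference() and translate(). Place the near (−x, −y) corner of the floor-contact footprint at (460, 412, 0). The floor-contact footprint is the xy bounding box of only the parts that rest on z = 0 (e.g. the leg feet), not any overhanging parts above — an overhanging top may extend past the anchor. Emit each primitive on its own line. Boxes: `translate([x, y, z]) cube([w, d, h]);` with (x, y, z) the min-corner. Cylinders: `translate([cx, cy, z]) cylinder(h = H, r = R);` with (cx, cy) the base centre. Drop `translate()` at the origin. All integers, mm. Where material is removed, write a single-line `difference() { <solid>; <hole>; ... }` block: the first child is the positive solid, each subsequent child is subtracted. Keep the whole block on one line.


difference() { translate([595, 547, 0]) cylinder(h = 1002, r = 135); translate([595, 547, 0]) cylinder(h = 1002, r = 98); }
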